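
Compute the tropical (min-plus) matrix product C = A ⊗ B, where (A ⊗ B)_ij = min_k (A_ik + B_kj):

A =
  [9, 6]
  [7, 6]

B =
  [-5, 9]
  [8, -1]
A ⊗ B =
  [4, 5]
  [2, 5]

Apply the min-plus product entry-by-entry:
  C[0][0] = min over k of (A[0][0] + B[0][0] = 9 + -5 = 4, A[0][1] + B[1][0] = 6 + 8 = 14) = 4 (attained at k = 0)
  C[0][1] = min over k of (A[0][0] + B[0][1] = 9 + 9 = 18, A[0][1] + B[1][1] = 6 + -1 = 5) = 5 (attained at k = 1)
  C[1][0] = min over k of (A[1][0] + B[0][0] = 7 + -5 = 2, A[1][1] + B[1][0] = 6 + 8 = 14) = 2 (attained at k = 0)
  C[1][1] = min over k of (A[1][0] + B[0][1] = 7 + 9 = 16, A[1][1] + B[1][1] = 6 + -1 = 5) = 5 (attained at k = 1)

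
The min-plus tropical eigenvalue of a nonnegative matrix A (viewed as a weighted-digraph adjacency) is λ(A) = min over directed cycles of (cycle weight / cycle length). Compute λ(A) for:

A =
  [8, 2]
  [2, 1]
λ(A) = 1

Enumerate directed cycles and compute their means (weight / length). Sample:
  cycle 0 → 0: weight = 8, length = 1, mean = 8/1 ≈ 8.000
  cycle 1 → 1: weight = 1, length = 1, mean = 1/1 ≈ 1.000
  cycle 0 → 1 → 0: weight = 4, length = 2, mean = 4/2 ≈ 2.000
  cycle 1 → 0 → 1: weight = 4, length = 2, mean = 4/2 ≈ 2.000
Minimum mean = 1.000, attained e.g. along the cycle 1 → 1 with weight 1 and length 1. So λ(A) = 1/1 = 1.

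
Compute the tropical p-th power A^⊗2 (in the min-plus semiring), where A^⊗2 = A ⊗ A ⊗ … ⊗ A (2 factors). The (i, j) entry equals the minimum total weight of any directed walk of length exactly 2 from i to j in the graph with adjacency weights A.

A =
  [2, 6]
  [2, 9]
A^⊗2 =
  [4, 8]
  [4, 8]

Each entry (A^⊗2)_ij equals the minimum over all length-2 walks i = v_0 → v_1 → … → v_2 = j of Σ_t A[v_t][v_{t+1}]. For example, for (i, j) = (0, 1) we minimise over 2 possible intermediate vertex sequences; the minimum is 8, attained along the walk 0 → 0 → 1.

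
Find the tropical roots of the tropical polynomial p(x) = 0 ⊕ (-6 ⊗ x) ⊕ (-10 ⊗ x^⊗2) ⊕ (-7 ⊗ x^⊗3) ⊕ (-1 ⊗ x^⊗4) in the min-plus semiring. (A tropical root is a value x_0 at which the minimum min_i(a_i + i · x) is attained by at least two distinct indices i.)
Roots: {-6, -3, 4, 6}

Each tropical root is a break point of the lower envelope of the lines y = a_i + i · x (there are 5 lines, with slopes 0, 1, ..., 4). Only the lines that attain the minimum somewhere contribute to roots; other lines are dominated. Here the surviving (envelope) indices are i = 4, i = 3, i = 2, i = 1, i = 0.
Intersections between consecutive envelope lines give the roots: for adjacent envelope indices i < j the intersection is x = (a_i − a_j) / (j − i). Reading off the sorted break points: {-6, -3, 4, 6}.
Verification: at each break x_0, at least two indices attain the minimum of min_i(a_i + i · x_0).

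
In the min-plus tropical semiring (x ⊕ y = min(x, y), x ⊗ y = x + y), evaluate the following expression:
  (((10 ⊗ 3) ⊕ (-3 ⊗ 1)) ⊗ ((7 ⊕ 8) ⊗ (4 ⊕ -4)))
(((10 ⊗ 3) ⊕ (-3 ⊗ 1)) ⊗ ((7 ⊕ 8) ⊗ (4 ⊕ -4))) = 1

Expand innermost to outermost. Recall ⊕ takes the minimum of its arguments and ⊗ takes their sum. Working out the expression (((10 ⊗ 3) ⊕ (-3 ⊗ 1)) ⊗ ((7 ⊕ 8) ⊗ (4 ⊕ -4))) gives 1.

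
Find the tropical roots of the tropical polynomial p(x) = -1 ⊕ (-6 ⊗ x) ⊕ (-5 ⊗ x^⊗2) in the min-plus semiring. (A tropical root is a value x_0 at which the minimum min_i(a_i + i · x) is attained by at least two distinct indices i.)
Roots: {-1, 5}

Each tropical root is a break point of the lower envelope of the lines y = a_i + i · x (there are 3 lines, with slopes 0, 1, ..., 2). Only the lines that attain the minimum somewhere contribute to roots; other lines are dominated. Here the surviving (envelope) indices are i = 2, i = 1, i = 0.
Intersections between consecutive envelope lines give the roots: for adjacent envelope indices i < j the intersection is x = (a_i − a_j) / (j − i). Reading off the sorted break points: {-1, 5}.
Verification: at each break x_0, at least two indices attain the minimum of min_i(a_i + i · x_0).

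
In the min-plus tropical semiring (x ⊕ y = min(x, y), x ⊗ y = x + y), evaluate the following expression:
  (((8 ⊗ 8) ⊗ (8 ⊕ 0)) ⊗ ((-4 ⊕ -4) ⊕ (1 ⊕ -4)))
(((8 ⊗ 8) ⊗ (8 ⊕ 0)) ⊗ ((-4 ⊕ -4) ⊕ (1 ⊕ -4))) = 12

Expand innermost to outermost. Recall ⊕ takes the minimum of its arguments and ⊗ takes their sum. Working out the expression (((8 ⊗ 8) ⊗ (8 ⊕ 0)) ⊗ ((-4 ⊕ -4) ⊕ (1 ⊕ -4))) gives 12.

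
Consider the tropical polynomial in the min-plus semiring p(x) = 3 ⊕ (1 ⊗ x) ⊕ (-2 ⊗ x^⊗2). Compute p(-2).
p(-2) = -6

A tropical monomial a ⊗ x^⊗i evaluates to a + i · x. Evaluating each term at x = -2:
  Term 0 contributes 3 + 0 · -2 = 3
  Term 1 contributes 1 + 1 · -2 = -1
  Term 2 contributes -2 + 2 · -2 = -6
p(-2) = ⊕ of these = min[3, -1, -6] = -6.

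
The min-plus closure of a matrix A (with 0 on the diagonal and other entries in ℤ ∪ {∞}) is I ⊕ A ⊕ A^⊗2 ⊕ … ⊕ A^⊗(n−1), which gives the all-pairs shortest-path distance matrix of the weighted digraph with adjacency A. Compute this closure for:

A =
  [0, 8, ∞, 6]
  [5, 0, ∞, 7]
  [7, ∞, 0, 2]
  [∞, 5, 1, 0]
Closure =
  [0, 8, 7, 6]
  [5, 0, 8, 7]
  [7, 7, 0, 2]
  [8, 5, 1, 0]

This is the Floyd-Warshall all-pairs shortest-path computation. For each intermediate vertex k = 0, 1, …, 3, update dist[i][j] ← min(dist[i][j], dist[i][k] + dist[k][j]). The final matrix gives, for each (i, j), the minimum total weight of any directed path from i to j (possibly empty when i = j).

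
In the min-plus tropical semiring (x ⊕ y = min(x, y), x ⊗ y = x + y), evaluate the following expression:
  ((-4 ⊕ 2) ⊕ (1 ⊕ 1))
((-4 ⊕ 2) ⊕ (1 ⊕ 1)) = -4

Expand innermost to outermost. Recall ⊕ takes the minimum of its arguments and ⊗ takes their sum. Working out the expression ((-4 ⊕ 2) ⊕ (1 ⊕ 1)) gives -4.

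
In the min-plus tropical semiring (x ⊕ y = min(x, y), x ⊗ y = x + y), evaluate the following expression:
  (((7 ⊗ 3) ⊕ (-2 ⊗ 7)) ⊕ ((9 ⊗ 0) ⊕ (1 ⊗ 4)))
(((7 ⊗ 3) ⊕ (-2 ⊗ 7)) ⊕ ((9 ⊗ 0) ⊕ (1 ⊗ 4))) = 5

Expand innermost to outermost. Recall ⊕ takes the minimum of its arguments and ⊗ takes their sum. Working out the expression (((7 ⊗ 3) ⊕ (-2 ⊗ 7)) ⊕ ((9 ⊗ 0) ⊕ (1 ⊗ 4))) gives 5.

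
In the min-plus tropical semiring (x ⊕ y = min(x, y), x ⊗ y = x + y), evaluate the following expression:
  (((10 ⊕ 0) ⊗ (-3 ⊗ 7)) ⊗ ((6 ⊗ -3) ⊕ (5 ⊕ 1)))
(((10 ⊕ 0) ⊗ (-3 ⊗ 7)) ⊗ ((6 ⊗ -3) ⊕ (5 ⊕ 1))) = 5

Expand innermost to outermost. Recall ⊕ takes the minimum of its arguments and ⊗ takes their sum. Working out the expression (((10 ⊕ 0) ⊗ (-3 ⊗ 7)) ⊗ ((6 ⊗ -3) ⊕ (5 ⊕ 1))) gives 5.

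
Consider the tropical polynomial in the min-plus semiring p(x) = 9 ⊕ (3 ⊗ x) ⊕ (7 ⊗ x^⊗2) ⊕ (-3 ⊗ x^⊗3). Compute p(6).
p(6) = 9

A tropical monomial a ⊗ x^⊗i evaluates to a + i · x. Evaluating each term at x = 6:
  Term 0 contributes 9 + 0 · 6 = 9
  Term 1 contributes 3 + 1 · 6 = 9
  Term 2 contributes 7 + 2 · 6 = 19
  Term 3 contributes -3 + 3 · 6 = 15
p(6) = ⊕ of these = min[9, 9, 19, 15] = 9.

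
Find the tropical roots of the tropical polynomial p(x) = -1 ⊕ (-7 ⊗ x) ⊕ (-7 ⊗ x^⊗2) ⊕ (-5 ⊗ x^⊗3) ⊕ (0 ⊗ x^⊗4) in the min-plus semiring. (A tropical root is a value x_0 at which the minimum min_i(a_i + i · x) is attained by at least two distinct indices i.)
Roots: {-5, -2, 0, 6}

Each tropical root is a break point of the lower envelope of the lines y = a_i + i · x (there are 5 lines, with slopes 0, 1, ..., 4). Only the lines that attain the minimum somewhere contribute to roots; other lines are dominated. Here the surviving (envelope) indices are i = 4, i = 3, i = 2, i = 1, i = 0.
Intersections between consecutive envelope lines give the roots: for adjacent envelope indices i < j the intersection is x = (a_i − a_j) / (j − i). Reading off the sorted break points: {-5, -2, 0, 6}.
Verification: at each break x_0, at least two indices attain the minimum of min_i(a_i + i · x_0).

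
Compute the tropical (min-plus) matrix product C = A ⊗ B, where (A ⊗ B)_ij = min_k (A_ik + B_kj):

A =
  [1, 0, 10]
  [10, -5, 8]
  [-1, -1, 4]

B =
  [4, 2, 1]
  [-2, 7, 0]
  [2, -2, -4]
A ⊗ B =
  [-2, 3, 0]
  [-7, 2, -5]
  [-3, 1, -1]

Apply the min-plus product entry-by-entry:
  C[0][0] = min over k of (A[0][0] + B[0][0] = 1 + 4 = 5, A[0][1] + B[1][0] = 0 + -2 = -2, A[0][2] + B[2][0] = 10 + 2 = 12) = -2 (attained at k = 1)
  C[0][1] = min over k of (A[0][0] + B[0][1] = 1 + 2 = 3, A[0][1] + B[1][1] = 0 + 7 = 7, A[0][2] + B[2][1] = 10 + -2 = 8) = 3 (attained at k = 0)
  C[0][2] = min over k of (A[0][0] + B[0][2] = 1 + 1 = 2, A[0][1] + B[1][2] = 0 + 0 = 0, A[0][2] + B[2][2] = 10 + -4 = 6) = 0 (attained at k = 1)
  C[1][0] = min over k of (A[1][0] + B[0][0] = 10 + 4 = 14, A[1][1] + B[1][0] = -5 + -2 = -7, A[1][2] + B[2][0] = 8 + 2 = 10) = -7 (attained at k = 1)
  C[1][1] = min over k of (A[1][0] + B[0][1] = 10 + 2 = 12, A[1][1] + B[1][1] = -5 + 7 = 2, A[1][2] + B[2][1] = 8 + -2 = 6) = 2 (attained at k = 1)
  C[1][2] = min over k of (A[1][0] + B[0][2] = 10 + 1 = 11, A[1][1] + B[1][2] = -5 + 0 = -5, A[1][2] + B[2][2] = 8 + -4 = 4) = -5 (attained at k = 1)
  C[2][0] = min over k of (A[2][0] + B[0][0] = -1 + 4 = 3, A[2][1] + B[1][0] = -1 + -2 = -3, A[2][2] + B[2][0] = 4 + 2 = 6) = -3 (attained at k = 1)
  C[2][1] = min over k of (A[2][0] + B[0][1] = -1 + 2 = 1, A[2][1] + B[1][1] = -1 + 7 = 6, A[2][2] + B[2][1] = 4 + -2 = 2) = 1 (attained at k = 0)
  C[2][2] = min over k of (A[2][0] + B[0][2] = -1 + 1 = 0, A[2][1] + B[1][2] = -1 + 0 = -1, A[2][2] + B[2][2] = 4 + -4 = 0) = -1 (attained at k = 1)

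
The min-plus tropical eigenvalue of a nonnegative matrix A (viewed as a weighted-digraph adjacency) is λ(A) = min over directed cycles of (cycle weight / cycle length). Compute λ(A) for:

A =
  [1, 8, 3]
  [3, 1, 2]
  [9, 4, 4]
λ(A) = 1

Enumerate directed cycles and compute their means (weight / length). Sample:
  cycle 0 → 0: weight = 1, length = 1, mean = 1/1 ≈ 1.000
  cycle 1 → 1: weight = 1, length = 1, mean = 1/1 ≈ 1.000
  cycle 2 → 2: weight = 4, length = 1, mean = 4/1 ≈ 4.000
  cycle 0 → 1 → 0: weight = 11, length = 2, mean = 11/2 ≈ 5.500
  cycle 0 → 2 → 0: weight = 12, length = 2, mean = 12/2 ≈ 6.000
  cycle 1 → 0 → 1: weight = 11, length = 2, mean = 11/2 ≈ 5.500
Minimum mean = 1.000, attained e.g. along the cycle 0 → 0 with weight 1 and length 1. So λ(A) = 1/1 = 1.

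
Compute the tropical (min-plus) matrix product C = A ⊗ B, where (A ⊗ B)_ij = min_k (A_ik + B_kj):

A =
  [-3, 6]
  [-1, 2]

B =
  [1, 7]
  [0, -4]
A ⊗ B =
  [-2, 2]
  [0, -2]

Apply the min-plus product entry-by-entry:
  C[0][0] = min over k of (A[0][0] + B[0][0] = -3 + 1 = -2, A[0][1] + B[1][0] = 6 + 0 = 6) = -2 (attained at k = 0)
  C[0][1] = min over k of (A[0][0] + B[0][1] = -3 + 7 = 4, A[0][1] + B[1][1] = 6 + -4 = 2) = 2 (attained at k = 1)
  C[1][0] = min over k of (A[1][0] + B[0][0] = -1 + 1 = 0, A[1][1] + B[1][0] = 2 + 0 = 2) = 0 (attained at k = 0)
  C[1][1] = min over k of (A[1][0] + B[0][1] = -1 + 7 = 6, A[1][1] + B[1][1] = 2 + -4 = -2) = -2 (attained at k = 1)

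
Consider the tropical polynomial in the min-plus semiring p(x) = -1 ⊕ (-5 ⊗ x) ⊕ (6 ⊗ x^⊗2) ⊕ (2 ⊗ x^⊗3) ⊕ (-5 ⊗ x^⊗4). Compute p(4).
p(4) = -1

A tropical monomial a ⊗ x^⊗i evaluates to a + i · x. Evaluating each term at x = 4:
  Term 0 contributes -1 + 0 · 4 = -1
  Term 1 contributes -5 + 1 · 4 = -1
  Term 2 contributes 6 + 2 · 4 = 14
  Term 3 contributes 2 + 3 · 4 = 14
  Term 4 contributes -5 + 4 · 4 = 11
p(4) = ⊕ of these = min[-1, -1, 14, 14, 11] = -1.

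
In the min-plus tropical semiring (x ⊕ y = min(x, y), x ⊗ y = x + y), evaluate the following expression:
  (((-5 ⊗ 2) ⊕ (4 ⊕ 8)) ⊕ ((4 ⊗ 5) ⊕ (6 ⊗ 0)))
(((-5 ⊗ 2) ⊕ (4 ⊕ 8)) ⊕ ((4 ⊗ 5) ⊕ (6 ⊗ 0))) = -3

Expand innermost to outermost. Recall ⊕ takes the minimum of its arguments and ⊗ takes their sum. Working out the expression (((-5 ⊗ 2) ⊕ (4 ⊕ 8)) ⊕ ((4 ⊗ 5) ⊕ (6 ⊗ 0))) gives -3.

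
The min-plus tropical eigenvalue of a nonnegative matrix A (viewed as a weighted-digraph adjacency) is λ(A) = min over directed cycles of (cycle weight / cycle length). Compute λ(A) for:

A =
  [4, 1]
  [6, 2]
λ(A) = 2

Enumerate directed cycles and compute their means (weight / length). Sample:
  cycle 0 → 0: weight = 4, length = 1, mean = 4/1 ≈ 4.000
  cycle 1 → 1: weight = 2, length = 1, mean = 2/1 ≈ 2.000
  cycle 0 → 1 → 0: weight = 7, length = 2, mean = 7/2 ≈ 3.500
  cycle 1 → 0 → 1: weight = 7, length = 2, mean = 7/2 ≈ 3.500
Minimum mean = 2.000, attained e.g. along the cycle 1 → 1 with weight 2 and length 1. So λ(A) = 2/1 = 2.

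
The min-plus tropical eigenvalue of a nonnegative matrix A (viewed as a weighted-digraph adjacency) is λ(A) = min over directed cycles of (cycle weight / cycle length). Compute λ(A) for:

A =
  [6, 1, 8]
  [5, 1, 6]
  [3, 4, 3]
λ(A) = 1

Enumerate directed cycles and compute their means (weight / length). Sample:
  cycle 0 → 0: weight = 6, length = 1, mean = 6/1 ≈ 6.000
  cycle 1 → 1: weight = 1, length = 1, mean = 1/1 ≈ 1.000
  cycle 2 → 2: weight = 3, length = 1, mean = 3/1 ≈ 3.000
  cycle 0 → 1 → 0: weight = 6, length = 2, mean = 6/2 ≈ 3.000
  cycle 0 → 2 → 0: weight = 11, length = 2, mean = 11/2 ≈ 5.500
  cycle 1 → 0 → 1: weight = 6, length = 2, mean = 6/2 ≈ 3.000
Minimum mean = 1.000, attained e.g. along the cycle 1 → 1 with weight 1 and length 1. So λ(A) = 1/1 = 1.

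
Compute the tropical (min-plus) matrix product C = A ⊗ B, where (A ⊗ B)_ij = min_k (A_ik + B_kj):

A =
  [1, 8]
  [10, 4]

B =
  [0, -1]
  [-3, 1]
A ⊗ B =
  [1, 0]
  [1, 5]

Apply the min-plus product entry-by-entry:
  C[0][0] = min over k of (A[0][0] + B[0][0] = 1 + 0 = 1, A[0][1] + B[1][0] = 8 + -3 = 5) = 1 (attained at k = 0)
  C[0][1] = min over k of (A[0][0] + B[0][1] = 1 + -1 = 0, A[0][1] + B[1][1] = 8 + 1 = 9) = 0 (attained at k = 0)
  C[1][0] = min over k of (A[1][0] + B[0][0] = 10 + 0 = 10, A[1][1] + B[1][0] = 4 + -3 = 1) = 1 (attained at k = 1)
  C[1][1] = min over k of (A[1][0] + B[0][1] = 10 + -1 = 9, A[1][1] + B[1][1] = 4 + 1 = 5) = 5 (attained at k = 1)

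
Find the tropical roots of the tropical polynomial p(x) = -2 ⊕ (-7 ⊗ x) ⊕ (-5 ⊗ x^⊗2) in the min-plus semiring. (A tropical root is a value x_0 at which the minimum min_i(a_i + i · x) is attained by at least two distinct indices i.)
Roots: {-2, 5}

Each tropical root is a break point of the lower envelope of the lines y = a_i + i · x (there are 3 lines, with slopes 0, 1, ..., 2). Only the lines that attain the minimum somewhere contribute to roots; other lines are dominated. Here the surviving (envelope) indices are i = 2, i = 1, i = 0.
Intersections between consecutive envelope lines give the roots: for adjacent envelope indices i < j the intersection is x = (a_i − a_j) / (j − i). Reading off the sorted break points: {-2, 5}.
Verification: at each break x_0, at least two indices attain the minimum of min_i(a_i + i · x_0).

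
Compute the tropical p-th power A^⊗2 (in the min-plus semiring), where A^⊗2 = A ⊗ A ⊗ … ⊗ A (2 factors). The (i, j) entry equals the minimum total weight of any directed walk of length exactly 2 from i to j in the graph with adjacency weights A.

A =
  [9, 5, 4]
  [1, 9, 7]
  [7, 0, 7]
A^⊗2 =
  [6, 4, 11]
  [10, 6, 5]
  [1, 7, 7]

Each entry (A^⊗2)_ij equals the minimum over all length-2 walks i = v_0 → v_1 → … → v_2 = j of Σ_t A[v_t][v_{t+1}]. For example, for (i, j) = (0, 2) we minimise over 3 possible intermediate vertex sequences; the minimum is 11, attained along the walk 0 → 2 → 2.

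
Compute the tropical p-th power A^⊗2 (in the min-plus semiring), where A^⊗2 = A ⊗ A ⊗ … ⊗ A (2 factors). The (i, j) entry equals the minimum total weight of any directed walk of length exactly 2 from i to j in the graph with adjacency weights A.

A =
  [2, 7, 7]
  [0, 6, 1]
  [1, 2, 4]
A^⊗2 =
  [4, 9, 8]
  [2, 3, 5]
  [2, 6, 3]

Each entry (A^⊗2)_ij equals the minimum over all length-2 walks i = v_0 → v_1 → … → v_2 = j of Σ_t A[v_t][v_{t+1}]. For example, for (i, j) = (0, 2) we minimise over 3 possible intermediate vertex sequences; the minimum is 8, attained along the walk 0 → 1 → 2.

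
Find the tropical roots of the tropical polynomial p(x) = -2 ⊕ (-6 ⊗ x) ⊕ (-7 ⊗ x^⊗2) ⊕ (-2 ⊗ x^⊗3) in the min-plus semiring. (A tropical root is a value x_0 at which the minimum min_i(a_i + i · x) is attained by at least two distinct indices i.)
Roots: {-5, 1, 4}

Each tropical root is a break point of the lower envelope of the lines y = a_i + i · x (there are 4 lines, with slopes 0, 1, ..., 3). Only the lines that attain the minimum somewhere contribute to roots; other lines are dominated. Here the surviving (envelope) indices are i = 3, i = 2, i = 1, i = 0.
Intersections between consecutive envelope lines give the roots: for adjacent envelope indices i < j the intersection is x = (a_i − a_j) / (j − i). Reading off the sorted break points: {-5, 1, 4}.
Verification: at each break x_0, at least two indices attain the minimum of min_i(a_i + i · x_0).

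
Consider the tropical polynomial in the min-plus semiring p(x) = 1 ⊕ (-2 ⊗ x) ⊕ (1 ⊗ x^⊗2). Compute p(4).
p(4) = 1

A tropical monomial a ⊗ x^⊗i evaluates to a + i · x. Evaluating each term at x = 4:
  Term 0 contributes 1 + 0 · 4 = 1
  Term 1 contributes -2 + 1 · 4 = 2
  Term 2 contributes 1 + 2 · 4 = 9
p(4) = ⊕ of these = min[1, 2, 9] = 1.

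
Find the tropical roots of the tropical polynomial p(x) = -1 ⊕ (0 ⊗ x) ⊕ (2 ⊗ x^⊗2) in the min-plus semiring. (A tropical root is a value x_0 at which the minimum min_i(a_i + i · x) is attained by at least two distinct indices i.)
Roots: {-2, -1}

Each tropical root is a break point of the lower envelope of the lines y = a_i + i · x (there are 3 lines, with slopes 0, 1, ..., 2). Only the lines that attain the minimum somewhere contribute to roots; other lines are dominated. Here the surviving (envelope) indices are i = 2, i = 1, i = 0.
Intersections between consecutive envelope lines give the roots: for adjacent envelope indices i < j the intersection is x = (a_i − a_j) / (j − i). Reading off the sorted break points: {-2, -1}.
Verification: at each break x_0, at least two indices attain the minimum of min_i(a_i + i · x_0).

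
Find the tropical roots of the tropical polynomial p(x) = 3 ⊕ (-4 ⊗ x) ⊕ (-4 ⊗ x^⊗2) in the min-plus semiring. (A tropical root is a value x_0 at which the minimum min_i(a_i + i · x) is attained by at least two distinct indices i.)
Roots: {0, 7}

Each tropical root is a break point of the lower envelope of the lines y = a_i + i · x (there are 3 lines, with slopes 0, 1, ..., 2). Only the lines that attain the minimum somewhere contribute to roots; other lines are dominated. Here the surviving (envelope) indices are i = 2, i = 1, i = 0.
Intersections between consecutive envelope lines give the roots: for adjacent envelope indices i < j the intersection is x = (a_i − a_j) / (j − i). Reading off the sorted break points: {0, 7}.
Verification: at each break x_0, at least two indices attain the minimum of min_i(a_i + i · x_0).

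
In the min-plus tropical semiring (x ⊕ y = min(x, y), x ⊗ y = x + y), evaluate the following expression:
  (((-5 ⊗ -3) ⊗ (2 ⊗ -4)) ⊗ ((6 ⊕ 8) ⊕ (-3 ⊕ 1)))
(((-5 ⊗ -3) ⊗ (2 ⊗ -4)) ⊗ ((6 ⊕ 8) ⊕ (-3 ⊕ 1))) = -13

Expand innermost to outermost. Recall ⊕ takes the minimum of its arguments and ⊗ takes their sum. Working out the expression (((-5 ⊗ -3) ⊗ (2 ⊗ -4)) ⊗ ((6 ⊕ 8) ⊕ (-3 ⊕ 1))) gives -13.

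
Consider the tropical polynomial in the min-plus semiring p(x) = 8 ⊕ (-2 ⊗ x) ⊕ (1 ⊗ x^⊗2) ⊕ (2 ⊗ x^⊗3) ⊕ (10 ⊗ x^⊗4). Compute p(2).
p(2) = 0

A tropical monomial a ⊗ x^⊗i evaluates to a + i · x. Evaluating each term at x = 2:
  Term 0 contributes 8 + 0 · 2 = 8
  Term 1 contributes -2 + 1 · 2 = 0
  Term 2 contributes 1 + 2 · 2 = 5
  Term 3 contributes 2 + 3 · 2 = 8
  Term 4 contributes 10 + 4 · 2 = 18
p(2) = ⊕ of these = min[8, 0, 5, 8, 18] = 0.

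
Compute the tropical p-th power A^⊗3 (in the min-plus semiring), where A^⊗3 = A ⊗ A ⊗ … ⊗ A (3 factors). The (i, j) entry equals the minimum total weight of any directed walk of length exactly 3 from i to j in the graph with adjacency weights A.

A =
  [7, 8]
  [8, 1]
A^⊗3 =
  [17, 10]
  [10, 3]

Each entry (A^⊗3)_ij equals the minimum over all length-3 walks i = v_0 → v_1 → … → v_3 = j of Σ_t A[v_t][v_{t+1}]. For example, for (i, j) = (0, 1) we minimise over 4 possible intermediate vertex sequences; the minimum is 10, attained along the walk 0 → 1 → 1 → 1.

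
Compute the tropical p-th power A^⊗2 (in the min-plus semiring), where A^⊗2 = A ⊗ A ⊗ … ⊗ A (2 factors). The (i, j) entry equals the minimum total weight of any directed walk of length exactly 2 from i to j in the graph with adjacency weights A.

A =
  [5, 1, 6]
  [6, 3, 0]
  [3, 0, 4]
A^⊗2 =
  [7, 4, 1]
  [3, 0, 3]
  [6, 3, 0]

Each entry (A^⊗2)_ij equals the minimum over all length-2 walks i = v_0 → v_1 → … → v_2 = j of Σ_t A[v_t][v_{t+1}]. For example, for (i, j) = (0, 2) we minimise over 3 possible intermediate vertex sequences; the minimum is 1, attained along the walk 0 → 1 → 2.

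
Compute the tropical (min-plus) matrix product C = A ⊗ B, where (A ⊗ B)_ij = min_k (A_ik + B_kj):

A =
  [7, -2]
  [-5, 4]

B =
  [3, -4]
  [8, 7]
A ⊗ B =
  [6, 3]
  [-2, -9]

Apply the min-plus product entry-by-entry:
  C[0][0] = min over k of (A[0][0] + B[0][0] = 7 + 3 = 10, A[0][1] + B[1][0] = -2 + 8 = 6) = 6 (attained at k = 1)
  C[0][1] = min over k of (A[0][0] + B[0][1] = 7 + -4 = 3, A[0][1] + B[1][1] = -2 + 7 = 5) = 3 (attained at k = 0)
  C[1][0] = min over k of (A[1][0] + B[0][0] = -5 + 3 = -2, A[1][1] + B[1][0] = 4 + 8 = 12) = -2 (attained at k = 0)
  C[1][1] = min over k of (A[1][0] + B[0][1] = -5 + -4 = -9, A[1][1] + B[1][1] = 4 + 7 = 11) = -9 (attained at k = 0)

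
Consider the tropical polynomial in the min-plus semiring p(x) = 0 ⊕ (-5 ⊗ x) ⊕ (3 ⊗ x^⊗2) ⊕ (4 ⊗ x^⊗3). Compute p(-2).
p(-2) = -7

A tropical monomial a ⊗ x^⊗i evaluates to a + i · x. Evaluating each term at x = -2:
  Term 0 contributes 0 + 0 · -2 = 0
  Term 1 contributes -5 + 1 · -2 = -7
  Term 2 contributes 3 + 2 · -2 = -1
  Term 3 contributes 4 + 3 · -2 = -2
p(-2) = ⊕ of these = min[0, -7, -1, -2] = -7.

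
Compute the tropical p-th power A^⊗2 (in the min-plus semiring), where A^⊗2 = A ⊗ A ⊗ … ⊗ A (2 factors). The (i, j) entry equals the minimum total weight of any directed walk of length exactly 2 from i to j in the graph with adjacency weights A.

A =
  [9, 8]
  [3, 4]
A^⊗2 =
  [11, 12]
  [7, 8]

Each entry (A^⊗2)_ij equals the minimum over all length-2 walks i = v_0 → v_1 → … → v_2 = j of Σ_t A[v_t][v_{t+1}]. For example, for (i, j) = (0, 1) we minimise over 2 possible intermediate vertex sequences; the minimum is 12, attained along the walk 0 → 1 → 1.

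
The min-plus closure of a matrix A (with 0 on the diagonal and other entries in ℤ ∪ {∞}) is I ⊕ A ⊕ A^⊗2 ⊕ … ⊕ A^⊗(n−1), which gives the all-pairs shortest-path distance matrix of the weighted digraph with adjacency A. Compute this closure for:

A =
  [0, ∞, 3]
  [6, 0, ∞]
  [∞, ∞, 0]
Closure =
  [0, ∞, 3]
  [6, 0, 9]
  [∞, ∞, 0]

This is the Floyd-Warshall all-pairs shortest-path computation. For each intermediate vertex k = 0, 1, …, 2, update dist[i][j] ← min(dist[i][j], dist[i][k] + dist[k][j]). The final matrix gives, for each (i, j), the minimum total weight of any directed path from i to j (possibly empty when i = j).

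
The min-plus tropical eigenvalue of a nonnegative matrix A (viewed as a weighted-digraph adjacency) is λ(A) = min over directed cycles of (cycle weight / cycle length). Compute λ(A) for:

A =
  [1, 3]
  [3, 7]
λ(A) = 1

Enumerate directed cycles and compute their means (weight / length). Sample:
  cycle 0 → 0: weight = 1, length = 1, mean = 1/1 ≈ 1.000
  cycle 1 → 1: weight = 7, length = 1, mean = 7/1 ≈ 7.000
  cycle 0 → 1 → 0: weight = 6, length = 2, mean = 6/2 ≈ 3.000
  cycle 1 → 0 → 1: weight = 6, length = 2, mean = 6/2 ≈ 3.000
Minimum mean = 1.000, attained e.g. along the cycle 0 → 0 with weight 1 and length 1. So λ(A) = 1/1 = 1.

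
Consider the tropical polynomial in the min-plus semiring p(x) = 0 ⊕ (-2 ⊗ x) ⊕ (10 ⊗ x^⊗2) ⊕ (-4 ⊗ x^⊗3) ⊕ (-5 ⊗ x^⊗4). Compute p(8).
p(8) = 0

A tropical monomial a ⊗ x^⊗i evaluates to a + i · x. Evaluating each term at x = 8:
  Term 0 contributes 0 + 0 · 8 = 0
  Term 1 contributes -2 + 1 · 8 = 6
  Term 2 contributes 10 + 2 · 8 = 26
  Term 3 contributes -4 + 3 · 8 = 20
  Term 4 contributes -5 + 4 · 8 = 27
p(8) = ⊕ of these = min[0, 6, 26, 20, 27] = 0.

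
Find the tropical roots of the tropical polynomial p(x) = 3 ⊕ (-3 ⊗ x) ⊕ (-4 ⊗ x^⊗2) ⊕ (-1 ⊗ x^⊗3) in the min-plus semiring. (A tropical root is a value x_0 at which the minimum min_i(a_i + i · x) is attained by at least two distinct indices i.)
Roots: {-3, 1, 6}

Each tropical root is a break point of the lower envelope of the lines y = a_i + i · x (there are 4 lines, with slopes 0, 1, ..., 3). Only the lines that attain the minimum somewhere contribute to roots; other lines are dominated. Here the surviving (envelope) indices are i = 3, i = 2, i = 1, i = 0.
Intersections between consecutive envelope lines give the roots: for adjacent envelope indices i < j the intersection is x = (a_i − a_j) / (j − i). Reading off the sorted break points: {-3, 1, 6}.
Verification: at each break x_0, at least two indices attain the minimum of min_i(a_i + i · x_0).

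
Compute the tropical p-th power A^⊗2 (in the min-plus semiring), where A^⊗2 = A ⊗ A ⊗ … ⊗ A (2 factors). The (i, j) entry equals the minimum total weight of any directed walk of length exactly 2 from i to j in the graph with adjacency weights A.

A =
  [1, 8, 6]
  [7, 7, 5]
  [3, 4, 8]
A^⊗2 =
  [2, 9, 7]
  [8, 9, 12]
  [4, 11, 9]

Each entry (A^⊗2)_ij equals the minimum over all length-2 walks i = v_0 → v_1 → … → v_2 = j of Σ_t A[v_t][v_{t+1}]. For example, for (i, j) = (0, 2) we minimise over 3 possible intermediate vertex sequences; the minimum is 7, attained along the walk 0 → 0 → 2.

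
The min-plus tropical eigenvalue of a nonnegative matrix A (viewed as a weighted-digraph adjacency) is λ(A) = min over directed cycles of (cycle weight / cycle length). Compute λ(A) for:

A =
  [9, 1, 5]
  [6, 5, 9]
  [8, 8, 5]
λ(A) = 7/2

Enumerate directed cycles and compute their means (weight / length). Sample:
  cycle 0 → 0: weight = 9, length = 1, mean = 9/1 ≈ 9.000
  cycle 1 → 1: weight = 5, length = 1, mean = 5/1 ≈ 5.000
  cycle 2 → 2: weight = 5, length = 1, mean = 5/1 ≈ 5.000
  cycle 0 → 1 → 0: weight = 7, length = 2, mean = 7/2 ≈ 3.500
  cycle 0 → 2 → 0: weight = 13, length = 2, mean = 13/2 ≈ 6.500
  cycle 1 → 0 → 1: weight = 7, length = 2, mean = 7/2 ≈ 3.500
Minimum mean = 3.500, attained e.g. along the cycle 0 → 1 → 0 with weight 7 and length 2. So λ(A) = 7/2 = 7/2.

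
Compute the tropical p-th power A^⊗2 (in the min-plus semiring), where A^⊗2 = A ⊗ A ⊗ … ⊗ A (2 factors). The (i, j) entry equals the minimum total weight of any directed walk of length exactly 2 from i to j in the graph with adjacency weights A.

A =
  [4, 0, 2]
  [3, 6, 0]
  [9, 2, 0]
A^⊗2 =
  [3, 4, 0]
  [7, 2, 0]
  [5, 2, 0]

Each entry (A^⊗2)_ij equals the minimum over all length-2 walks i = v_0 → v_1 → … → v_2 = j of Σ_t A[v_t][v_{t+1}]. For example, for (i, j) = (0, 2) we minimise over 3 possible intermediate vertex sequences; the minimum is 0, attained along the walk 0 → 1 → 2.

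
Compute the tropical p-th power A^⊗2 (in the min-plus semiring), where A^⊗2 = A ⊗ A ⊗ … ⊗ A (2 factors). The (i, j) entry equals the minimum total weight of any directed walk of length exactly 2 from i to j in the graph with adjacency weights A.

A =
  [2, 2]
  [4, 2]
A^⊗2 =
  [4, 4]
  [6, 4]

Each entry (A^⊗2)_ij equals the minimum over all length-2 walks i = v_0 → v_1 → … → v_2 = j of Σ_t A[v_t][v_{t+1}]. For example, for (i, j) = (0, 1) we minimise over 2 possible intermediate vertex sequences; the minimum is 4, attained along the walk 0 → 0 → 1.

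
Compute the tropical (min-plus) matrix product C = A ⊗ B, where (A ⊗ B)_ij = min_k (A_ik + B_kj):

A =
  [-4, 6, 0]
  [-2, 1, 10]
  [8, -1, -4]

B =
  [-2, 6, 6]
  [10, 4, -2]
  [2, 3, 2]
A ⊗ B =
  [-6, 2, 2]
  [-4, 4, -1]
  [-2, -1, -3]

Apply the min-plus product entry-by-entry:
  C[0][0] = min over k of (A[0][0] + B[0][0] = -4 + -2 = -6, A[0][1] + B[1][0] = 6 + 10 = 16, A[0][2] + B[2][0] = 0 + 2 = 2) = -6 (attained at k = 0)
  C[0][1] = min over k of (A[0][0] + B[0][1] = -4 + 6 = 2, A[0][1] + B[1][1] = 6 + 4 = 10, A[0][2] + B[2][1] = 0 + 3 = 3) = 2 (attained at k = 0)
  C[0][2] = min over k of (A[0][0] + B[0][2] = -4 + 6 = 2, A[0][1] + B[1][2] = 6 + -2 = 4, A[0][2] + B[2][2] = 0 + 2 = 2) = 2 (attained at k = 0)
  C[1][0] = min over k of (A[1][0] + B[0][0] = -2 + -2 = -4, A[1][1] + B[1][0] = 1 + 10 = 11, A[1][2] + B[2][0] = 10 + 2 = 12) = -4 (attained at k = 0)
  C[1][1] = min over k of (A[1][0] + B[0][1] = -2 + 6 = 4, A[1][1] + B[1][1] = 1 + 4 = 5, A[1][2] + B[2][1] = 10 + 3 = 13) = 4 (attained at k = 0)
  C[1][2] = min over k of (A[1][0] + B[0][2] = -2 + 6 = 4, A[1][1] + B[1][2] = 1 + -2 = -1, A[1][2] + B[2][2] = 10 + 2 = 12) = -1 (attained at k = 1)
  C[2][0] = min over k of (A[2][0] + B[0][0] = 8 + -2 = 6, A[2][1] + B[1][0] = -1 + 10 = 9, A[2][2] + B[2][0] = -4 + 2 = -2) = -2 (attained at k = 2)
  C[2][1] = min over k of (A[2][0] + B[0][1] = 8 + 6 = 14, A[2][1] + B[1][1] = -1 + 4 = 3, A[2][2] + B[2][1] = -4 + 3 = -1) = -1 (attained at k = 2)
  C[2][2] = min over k of (A[2][0] + B[0][2] = 8 + 6 = 14, A[2][1] + B[1][2] = -1 + -2 = -3, A[2][2] + B[2][2] = -4 + 2 = -2) = -3 (attained at k = 1)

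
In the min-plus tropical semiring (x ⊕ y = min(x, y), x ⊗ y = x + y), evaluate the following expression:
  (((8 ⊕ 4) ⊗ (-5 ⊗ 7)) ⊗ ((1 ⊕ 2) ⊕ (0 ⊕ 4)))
(((8 ⊕ 4) ⊗ (-5 ⊗ 7)) ⊗ ((1 ⊕ 2) ⊕ (0 ⊕ 4))) = 6

Expand innermost to outermost. Recall ⊕ takes the minimum of its arguments and ⊗ takes their sum. Working out the expression (((8 ⊕ 4) ⊗ (-5 ⊗ 7)) ⊗ ((1 ⊕ 2) ⊕ (0 ⊕ 4))) gives 6.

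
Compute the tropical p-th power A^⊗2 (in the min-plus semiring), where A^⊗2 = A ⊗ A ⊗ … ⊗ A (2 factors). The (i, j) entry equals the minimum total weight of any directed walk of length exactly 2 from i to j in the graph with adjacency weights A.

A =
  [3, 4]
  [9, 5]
A^⊗2 =
  [6, 7]
  [12, 10]

Each entry (A^⊗2)_ij equals the minimum over all length-2 walks i = v_0 → v_1 → … → v_2 = j of Σ_t A[v_t][v_{t+1}]. For example, for (i, j) = (0, 1) we minimise over 2 possible intermediate vertex sequences; the minimum is 7, attained along the walk 0 → 0 → 1.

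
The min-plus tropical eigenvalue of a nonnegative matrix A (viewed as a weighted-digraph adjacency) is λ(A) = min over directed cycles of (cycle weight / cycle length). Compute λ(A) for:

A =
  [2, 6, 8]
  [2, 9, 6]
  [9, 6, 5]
λ(A) = 2

Enumerate directed cycles and compute their means (weight / length). Sample:
  cycle 0 → 0: weight = 2, length = 1, mean = 2/1 ≈ 2.000
  cycle 1 → 1: weight = 9, length = 1, mean = 9/1 ≈ 9.000
  cycle 2 → 2: weight = 5, length = 1, mean = 5/1 ≈ 5.000
  cycle 0 → 1 → 0: weight = 8, length = 2, mean = 8/2 ≈ 4.000
  cycle 0 → 2 → 0: weight = 17, length = 2, mean = 17/2 ≈ 8.500
  cycle 1 → 0 → 1: weight = 8, length = 2, mean = 8/2 ≈ 4.000
Minimum mean = 2.000, attained e.g. along the cycle 0 → 0 with weight 2 and length 1. So λ(A) = 2/1 = 2.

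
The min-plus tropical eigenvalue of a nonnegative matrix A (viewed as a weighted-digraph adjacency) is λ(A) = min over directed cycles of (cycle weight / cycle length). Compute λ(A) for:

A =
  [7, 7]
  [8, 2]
λ(A) = 2

Enumerate directed cycles and compute their means (weight / length). Sample:
  cycle 0 → 0: weight = 7, length = 1, mean = 7/1 ≈ 7.000
  cycle 1 → 1: weight = 2, length = 1, mean = 2/1 ≈ 2.000
  cycle 0 → 1 → 0: weight = 15, length = 2, mean = 15/2 ≈ 7.500
  cycle 1 → 0 → 1: weight = 15, length = 2, mean = 15/2 ≈ 7.500
Minimum mean = 2.000, attained e.g. along the cycle 1 → 1 with weight 2 and length 1. So λ(A) = 2/1 = 2.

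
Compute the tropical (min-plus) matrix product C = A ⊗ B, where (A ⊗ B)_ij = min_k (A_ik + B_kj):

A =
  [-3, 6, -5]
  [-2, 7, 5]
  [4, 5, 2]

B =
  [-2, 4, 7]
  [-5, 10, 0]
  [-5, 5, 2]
A ⊗ B =
  [-10, 0, -3]
  [-4, 2, 5]
  [-3, 7, 4]

Apply the min-plus product entry-by-entry:
  C[0][0] = min over k of (A[0][0] + B[0][0] = -3 + -2 = -5, A[0][1] + B[1][0] = 6 + -5 = 1, A[0][2] + B[2][0] = -5 + -5 = -10) = -10 (attained at k = 2)
  C[0][1] = min over k of (A[0][0] + B[0][1] = -3 + 4 = 1, A[0][1] + B[1][1] = 6 + 10 = 16, A[0][2] + B[2][1] = -5 + 5 = 0) = 0 (attained at k = 2)
  C[0][2] = min over k of (A[0][0] + B[0][2] = -3 + 7 = 4, A[0][1] + B[1][2] = 6 + 0 = 6, A[0][2] + B[2][2] = -5 + 2 = -3) = -3 (attained at k = 2)
  C[1][0] = min over k of (A[1][0] + B[0][0] = -2 + -2 = -4, A[1][1] + B[1][0] = 7 + -5 = 2, A[1][2] + B[2][0] = 5 + -5 = 0) = -4 (attained at k = 0)
  C[1][1] = min over k of (A[1][0] + B[0][1] = -2 + 4 = 2, A[1][1] + B[1][1] = 7 + 10 = 17, A[1][2] + B[2][1] = 5 + 5 = 10) = 2 (attained at k = 0)
  C[1][2] = min over k of (A[1][0] + B[0][2] = -2 + 7 = 5, A[1][1] + B[1][2] = 7 + 0 = 7, A[1][2] + B[2][2] = 5 + 2 = 7) = 5 (attained at k = 0)
  C[2][0] = min over k of (A[2][0] + B[0][0] = 4 + -2 = 2, A[2][1] + B[1][0] = 5 + -5 = 0, A[2][2] + B[2][0] = 2 + -5 = -3) = -3 (attained at k = 2)
  C[2][1] = min over k of (A[2][0] + B[0][1] = 4 + 4 = 8, A[2][1] + B[1][1] = 5 + 10 = 15, A[2][2] + B[2][1] = 2 + 5 = 7) = 7 (attained at k = 2)
  C[2][2] = min over k of (A[2][0] + B[0][2] = 4 + 7 = 11, A[2][1] + B[1][2] = 5 + 0 = 5, A[2][2] + B[2][2] = 2 + 2 = 4) = 4 (attained at k = 2)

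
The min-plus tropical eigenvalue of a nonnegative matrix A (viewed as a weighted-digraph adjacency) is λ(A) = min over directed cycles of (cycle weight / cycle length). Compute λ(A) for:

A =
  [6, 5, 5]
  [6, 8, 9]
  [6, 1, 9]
λ(A) = 4

Enumerate directed cycles and compute their means (weight / length). Sample:
  cycle 0 → 0: weight = 6, length = 1, mean = 6/1 ≈ 6.000
  cycle 1 → 1: weight = 8, length = 1, mean = 8/1 ≈ 8.000
  cycle 2 → 2: weight = 9, length = 1, mean = 9/1 ≈ 9.000
  cycle 0 → 1 → 0: weight = 11, length = 2, mean = 11/2 ≈ 5.500
  cycle 0 → 2 → 0: weight = 11, length = 2, mean = 11/2 ≈ 5.500
  cycle 1 → 0 → 1: weight = 11, length = 2, mean = 11/2 ≈ 5.500
Minimum mean = 4.000, attained e.g. along the cycle 0 → 2 → 1 → 0 with weight 12 and length 3. So λ(A) = 12/3 = 4.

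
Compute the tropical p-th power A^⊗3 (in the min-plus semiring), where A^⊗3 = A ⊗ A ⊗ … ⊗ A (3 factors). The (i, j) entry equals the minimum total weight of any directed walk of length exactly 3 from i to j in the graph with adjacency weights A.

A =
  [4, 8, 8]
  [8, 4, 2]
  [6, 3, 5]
A^⊗3 =
  [12, 13, 13]
  [12, 9, 7]
  [11, 8, 9]

Each entry (A^⊗3)_ij equals the minimum over all length-3 walks i = v_0 → v_1 → … → v_3 = j of Σ_t A[v_t][v_{t+1}]. For example, for (i, j) = (0, 2) we minimise over 9 possible intermediate vertex sequences; the minimum is 13, attained along the walk 0 → 2 → 1 → 2.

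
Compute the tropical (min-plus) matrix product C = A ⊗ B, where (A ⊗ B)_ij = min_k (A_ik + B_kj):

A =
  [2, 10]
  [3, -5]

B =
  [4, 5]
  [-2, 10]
A ⊗ B =
  [6, 7]
  [-7, 5]

Apply the min-plus product entry-by-entry:
  C[0][0] = min over k of (A[0][0] + B[0][0] = 2 + 4 = 6, A[0][1] + B[1][0] = 10 + -2 = 8) = 6 (attained at k = 0)
  C[0][1] = min over k of (A[0][0] + B[0][1] = 2 + 5 = 7, A[0][1] + B[1][1] = 10 + 10 = 20) = 7 (attained at k = 0)
  C[1][0] = min over k of (A[1][0] + B[0][0] = 3 + 4 = 7, A[1][1] + B[1][0] = -5 + -2 = -7) = -7 (attained at k = 1)
  C[1][1] = min over k of (A[1][0] + B[0][1] = 3 + 5 = 8, A[1][1] + B[1][1] = -5 + 10 = 5) = 5 (attained at k = 1)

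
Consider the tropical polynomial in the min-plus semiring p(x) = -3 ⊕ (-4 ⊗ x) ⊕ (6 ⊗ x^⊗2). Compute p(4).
p(4) = -3

A tropical monomial a ⊗ x^⊗i evaluates to a + i · x. Evaluating each term at x = 4:
  Term 0 contributes -3 + 0 · 4 = -3
  Term 1 contributes -4 + 1 · 4 = 0
  Term 2 contributes 6 + 2 · 4 = 14
p(4) = ⊕ of these = min[-3, 0, 14] = -3.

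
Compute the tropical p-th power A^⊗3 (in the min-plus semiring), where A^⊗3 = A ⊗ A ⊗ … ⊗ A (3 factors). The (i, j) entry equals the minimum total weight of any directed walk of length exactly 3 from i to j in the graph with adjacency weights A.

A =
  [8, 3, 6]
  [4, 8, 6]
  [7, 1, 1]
A^⊗3 =
  [11, 8, 8]
  [11, 8, 8]
  [6, 3, 3]

Each entry (A^⊗3)_ij equals the minimum over all length-3 walks i = v_0 → v_1 → … → v_3 = j of Σ_t A[v_t][v_{t+1}]. For example, for (i, j) = (0, 2) we minimise over 9 possible intermediate vertex sequences; the minimum is 8, attained along the walk 0 → 2 → 2 → 2.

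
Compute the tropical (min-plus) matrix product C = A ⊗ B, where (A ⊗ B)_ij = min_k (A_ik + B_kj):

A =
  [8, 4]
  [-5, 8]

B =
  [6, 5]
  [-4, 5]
A ⊗ B =
  [0, 9]
  [1, 0]

Apply the min-plus product entry-by-entry:
  C[0][0] = min over k of (A[0][0] + B[0][0] = 8 + 6 = 14, A[0][1] + B[1][0] = 4 + -4 = 0) = 0 (attained at k = 1)
  C[0][1] = min over k of (A[0][0] + B[0][1] = 8 + 5 = 13, A[0][1] + B[1][1] = 4 + 5 = 9) = 9 (attained at k = 1)
  C[1][0] = min over k of (A[1][0] + B[0][0] = -5 + 6 = 1, A[1][1] + B[1][0] = 8 + -4 = 4) = 1 (attained at k = 0)
  C[1][1] = min over k of (A[1][0] + B[0][1] = -5 + 5 = 0, A[1][1] + B[1][1] = 8 + 5 = 13) = 0 (attained at k = 0)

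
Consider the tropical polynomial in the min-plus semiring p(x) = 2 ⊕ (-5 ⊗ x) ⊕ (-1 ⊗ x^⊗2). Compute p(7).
p(7) = 2

A tropical monomial a ⊗ x^⊗i evaluates to a + i · x. Evaluating each term at x = 7:
  Term 0 contributes 2 + 0 · 7 = 2
  Term 1 contributes -5 + 1 · 7 = 2
  Term 2 contributes -1 + 2 · 7 = 13
p(7) = ⊕ of these = min[2, 2, 13] = 2.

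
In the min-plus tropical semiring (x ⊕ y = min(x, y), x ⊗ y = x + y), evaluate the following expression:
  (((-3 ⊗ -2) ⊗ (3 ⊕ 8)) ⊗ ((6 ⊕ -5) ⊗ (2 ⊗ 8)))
(((-3 ⊗ -2) ⊗ (3 ⊕ 8)) ⊗ ((6 ⊕ -5) ⊗ (2 ⊗ 8))) = 3

Expand innermost to outermost. Recall ⊕ takes the minimum of its arguments and ⊗ takes their sum. Working out the expression (((-3 ⊗ -2) ⊗ (3 ⊕ 8)) ⊗ ((6 ⊕ -5) ⊗ (2 ⊗ 8))) gives 3.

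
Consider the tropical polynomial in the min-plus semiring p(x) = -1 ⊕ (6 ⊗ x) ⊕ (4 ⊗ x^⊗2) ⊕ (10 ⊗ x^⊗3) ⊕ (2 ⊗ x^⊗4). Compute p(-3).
p(-3) = -10

A tropical monomial a ⊗ x^⊗i evaluates to a + i · x. Evaluating each term at x = -3:
  Term 0 contributes -1 + 0 · -3 = -1
  Term 1 contributes 6 + 1 · -3 = 3
  Term 2 contributes 4 + 2 · -3 = -2
  Term 3 contributes 10 + 3 · -3 = 1
  Term 4 contributes 2 + 4 · -3 = -10
p(-3) = ⊕ of these = min[-1, 3, -2, 1, -10] = -10.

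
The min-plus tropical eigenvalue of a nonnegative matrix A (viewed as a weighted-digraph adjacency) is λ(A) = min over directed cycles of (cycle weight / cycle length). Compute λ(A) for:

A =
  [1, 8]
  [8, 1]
λ(A) = 1

Enumerate directed cycles and compute their means (weight / length). Sample:
  cycle 0 → 0: weight = 1, length = 1, mean = 1/1 ≈ 1.000
  cycle 1 → 1: weight = 1, length = 1, mean = 1/1 ≈ 1.000
  cycle 0 → 1 → 0: weight = 16, length = 2, mean = 16/2 ≈ 8.000
  cycle 1 → 0 → 1: weight = 16, length = 2, mean = 16/2 ≈ 8.000
Minimum mean = 1.000, attained e.g. along the cycle 0 → 0 with weight 1 and length 1. So λ(A) = 1/1 = 1.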